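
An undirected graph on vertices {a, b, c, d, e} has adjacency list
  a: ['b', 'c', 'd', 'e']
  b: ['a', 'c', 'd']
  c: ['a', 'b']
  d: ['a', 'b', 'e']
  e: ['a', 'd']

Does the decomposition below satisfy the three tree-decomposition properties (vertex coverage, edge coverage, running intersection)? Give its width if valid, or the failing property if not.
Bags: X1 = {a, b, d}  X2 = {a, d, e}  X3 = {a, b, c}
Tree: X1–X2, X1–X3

Yes; width 2.

Vertex coverage: the bags together contain {a, b, c, d, e}, the full vertex set. Edge coverage: each edge of G has both endpoints in at least one bag. Running intersection: for every vertex, the bags containing it form a connected subtree. All three properties hold, so this is a valid tree decomposition of width max|bag| − 1 = 2, and hence tw(G) ≤ 2.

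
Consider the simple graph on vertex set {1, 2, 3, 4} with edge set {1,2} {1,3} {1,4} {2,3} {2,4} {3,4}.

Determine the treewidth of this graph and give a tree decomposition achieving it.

A single bag containing all 4 vertices is trivially a valid decomposition of width 3. On the other hand G contains the 4-clique {1, 2, 3, 4}. A clique must lie in a single bag of any decomposition, so no decomposition can have width below 3. Combining the bounds, tw(G) = 3.

Treewidth 3.
Bags: B1 = {1, 2, 3, 4}
Tree: (single bag)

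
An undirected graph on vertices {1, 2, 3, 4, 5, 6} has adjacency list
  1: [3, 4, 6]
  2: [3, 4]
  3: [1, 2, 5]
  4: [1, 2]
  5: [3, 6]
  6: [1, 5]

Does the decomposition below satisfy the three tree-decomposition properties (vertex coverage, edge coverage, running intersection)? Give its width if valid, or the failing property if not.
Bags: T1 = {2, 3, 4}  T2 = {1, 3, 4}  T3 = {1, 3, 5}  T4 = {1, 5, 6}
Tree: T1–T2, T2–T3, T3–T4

Every vertex of G appears in some bag (union = {1, 2, 3, 4, 5, 6}); every edge is covered by a bag; and for each vertex v the set of bags containing v is connected in the bag tree. The decomposition is therefore valid. The largest bag has 3 vertices, so the width is 2.

Yes; width 2.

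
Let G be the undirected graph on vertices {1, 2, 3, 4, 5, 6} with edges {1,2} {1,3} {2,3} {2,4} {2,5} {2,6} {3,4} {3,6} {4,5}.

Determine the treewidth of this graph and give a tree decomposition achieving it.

Treewidth 2.
One such decomposition:
Bags: B1 = {2, 3, 6}  B2 = {2, 3, 4}  B3 = {2, 4, 5}  B4 = {1, 2, 3}
Tree: B1–B2, B2–B3, B1–B4

The largest bag has 3 vertices, giving width 2; this decomposition certifies tw(G) ≤ 2. On the other hand G contains the 3-clique {1, 2, 3}. A clique must lie in a single bag of any decomposition, so no decomposition can have width below 2. Therefore the treewidth is 2.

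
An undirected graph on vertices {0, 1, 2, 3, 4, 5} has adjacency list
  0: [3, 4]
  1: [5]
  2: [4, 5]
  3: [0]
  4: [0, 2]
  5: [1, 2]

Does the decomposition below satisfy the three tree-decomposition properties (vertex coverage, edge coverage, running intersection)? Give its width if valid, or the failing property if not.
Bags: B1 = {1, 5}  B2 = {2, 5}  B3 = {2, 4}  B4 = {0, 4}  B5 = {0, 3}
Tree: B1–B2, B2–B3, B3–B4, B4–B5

Yes; width 1.

Checking the three conditions: (i) the bags cover all of {0, 1, 2, 3, 4, 5}; (ii) for each edge, some bag contains both endpoints; (iii) the bags containing any fixed vertex form a subtree. All hold, so the decomposition is valid with width 2 − 1 = 1.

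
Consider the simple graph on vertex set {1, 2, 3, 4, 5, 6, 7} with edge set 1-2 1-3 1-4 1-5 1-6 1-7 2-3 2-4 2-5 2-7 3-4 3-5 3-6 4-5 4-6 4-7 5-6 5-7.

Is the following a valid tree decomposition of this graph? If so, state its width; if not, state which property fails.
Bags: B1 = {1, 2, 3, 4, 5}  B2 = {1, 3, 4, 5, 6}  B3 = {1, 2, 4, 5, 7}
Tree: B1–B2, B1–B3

Yes; width 4.

Vertex coverage: the bags together contain {1, 2, 3, 4, 5, 6, 7}, the full vertex set. Edge coverage: each edge of G has both endpoints in at least one bag. Running intersection: for every vertex, the bags containing it form a connected subtree. All three properties hold, so this is a valid tree decomposition of width max|bag| − 1 = 4, and hence tw(G) ≤ 4.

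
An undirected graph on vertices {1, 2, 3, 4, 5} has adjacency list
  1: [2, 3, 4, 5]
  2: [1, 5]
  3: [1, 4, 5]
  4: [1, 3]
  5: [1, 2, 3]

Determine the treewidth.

A width-2 tree decomposition is:
Bags: B1 = {1, 3, 5}  B2 = {1, 3, 4}  B3 = {1, 2, 5}
Tree: B1–B2, B1–B3
Every bag has size at most 3, so the width is 3 − 1 = 2 and tw(G) ≤ 2. For the lower bound, the 3 vertices {1, 2, 5} are pairwise adjacent, and any tree decomposition puts a clique entirely inside one bag — forcing width ≥ 2. Combining the bounds, tw(G) = 2.

2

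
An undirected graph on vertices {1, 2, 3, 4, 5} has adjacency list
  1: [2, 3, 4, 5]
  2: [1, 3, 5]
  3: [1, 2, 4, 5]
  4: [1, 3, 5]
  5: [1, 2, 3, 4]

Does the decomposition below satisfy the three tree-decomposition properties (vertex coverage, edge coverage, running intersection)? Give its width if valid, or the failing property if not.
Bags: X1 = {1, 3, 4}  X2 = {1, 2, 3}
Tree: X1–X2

No — vertex 5 appears in no bag.

A tree decomposition must satisfy three properties: every vertex lies in some bag; for every edge, both endpoints lie together in some bag; and for every vertex, the bags containing it form a connected subtree. Here vertex 5 appears in no bag, so the decomposition is invalid.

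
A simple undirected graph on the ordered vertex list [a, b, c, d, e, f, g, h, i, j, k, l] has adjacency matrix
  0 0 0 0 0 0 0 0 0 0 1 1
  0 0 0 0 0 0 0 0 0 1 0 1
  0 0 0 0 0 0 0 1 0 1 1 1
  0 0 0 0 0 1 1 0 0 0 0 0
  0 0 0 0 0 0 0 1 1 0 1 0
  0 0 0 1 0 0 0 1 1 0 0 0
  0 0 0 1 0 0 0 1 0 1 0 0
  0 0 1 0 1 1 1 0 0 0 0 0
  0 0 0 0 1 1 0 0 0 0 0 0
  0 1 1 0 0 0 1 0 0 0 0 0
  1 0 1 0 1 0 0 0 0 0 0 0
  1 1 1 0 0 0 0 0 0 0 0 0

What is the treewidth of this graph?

3

A width-3 tree decomposition is:
Bags: B1 = {d, f, g, i}  B2 = {f, g, h, i}  B3 = {e, g, h, i}  B4 = {e, g, h, j}  B5 = {c, e, h, j}  B6 = {c, e, j, k}  B7 = {b, c, j, k}  B8 = {b, c, k, l}  B9 = {a, b, k, l}
Tree: B1–B2, B2–B3, B3–B4, B4–B5, B5–B6, B6–B7, B7–B8, B8–B9
Every bag has size at most 4, so the width is 4 − 1 = 3 and tw(G) ≤ 3. For the lower bound: the 4 vertex sets {d,f,i}, {g}, {h}, {c,e,j,k} are disjoint, each induces a connected subgraph, and every pair is joined by at least one edge of G. Contracting each set to a single vertex therefore yields K_{4} as a minor, and since treewidth is minor-monotone, tw(G) ≥ tw(K_{4}) = 3. Combining the bounds, tw(G) = 3.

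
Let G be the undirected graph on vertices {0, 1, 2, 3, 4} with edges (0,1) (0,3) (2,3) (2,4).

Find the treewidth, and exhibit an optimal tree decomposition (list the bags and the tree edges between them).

Treewidth 1.
Bags: B1 = {0, 1}  B2 = {0, 3}  B3 = {2, 3}  B4 = {2, 4}
Tree: B1–B2, B2–B3, B3–B4

Every bag has size at most 2, so the width is 2 − 1 = 1 and tw(G) ≤ 1. Since G has at least one edge (e.g. 1–0), it is not an edgeless graph, so tw(G) ≥ 1. Combining the bounds, tw(G) = 1.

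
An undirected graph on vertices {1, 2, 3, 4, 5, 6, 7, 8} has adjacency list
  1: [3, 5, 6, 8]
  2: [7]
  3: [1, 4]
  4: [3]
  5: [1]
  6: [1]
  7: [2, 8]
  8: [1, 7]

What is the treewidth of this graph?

1

A width-1 tree decomposition is:
Bags: B1 = {7, 8}  B2 = {1, 8}  B3 = {1, 3}  B4 = {3, 4}  B5 = {2, 7}  B6 = {1, 6}  B7 = {1, 5}
Tree: B1–B2, B2–B3, B3–B4, B1–B5, B3–B6, B2–B7
Each bag holds 2 vertices, so the decomposition has width 1, which upper-bounds the treewidth. G has an edge, so its treewidth is at least 1. The upper and lower bounds meet at 1, so that is the treewidth.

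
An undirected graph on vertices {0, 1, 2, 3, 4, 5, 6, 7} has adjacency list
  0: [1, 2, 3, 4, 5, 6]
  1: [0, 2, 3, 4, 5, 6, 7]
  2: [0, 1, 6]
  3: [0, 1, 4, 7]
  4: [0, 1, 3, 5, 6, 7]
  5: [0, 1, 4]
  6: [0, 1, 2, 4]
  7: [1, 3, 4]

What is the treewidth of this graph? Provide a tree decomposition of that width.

Treewidth 3.
One optimal decomposition is:
Bags: B1 = {0, 1, 3, 4}  B2 = {0, 1, 4, 6}  B3 = {0, 1, 4, 5}  B4 = {0, 1, 2, 6}  B5 = {1, 3, 4, 7}
Tree: B1–B2, B1–B3, B2–B4, B1–B5

Each bag holds 4 vertices, so the decomposition has width 3, which upper-bounds the treewidth. For the lower bound, the 4 vertices {0, 1, 2, 6} are pairwise adjacent, and any tree decomposition puts a clique entirely inside one bag — forcing width ≥ 3. The upper and lower bounds meet at 3, so that is the treewidth.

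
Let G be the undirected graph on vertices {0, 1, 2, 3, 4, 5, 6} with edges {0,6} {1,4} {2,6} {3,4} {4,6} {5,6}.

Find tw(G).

A width-1 tree decomposition is:
Bags: B1 = {0, 6}  B2 = {4, 6}  B3 = {1, 4}  B4 = {5, 6}  B5 = {3, 4}  B6 = {2, 6}
Tree: B1–B2, B2–B3, B1–B4, B3–B5, B2–B6
Each bag holds 2 vertices, so the decomposition has width 1, which upper-bounds the treewidth. Since G has at least one edge (e.g. 0–6), it is not an edgeless graph, so tw(G) ≥ 1. The upper and lower bounds meet at 1, so that is the treewidth.

1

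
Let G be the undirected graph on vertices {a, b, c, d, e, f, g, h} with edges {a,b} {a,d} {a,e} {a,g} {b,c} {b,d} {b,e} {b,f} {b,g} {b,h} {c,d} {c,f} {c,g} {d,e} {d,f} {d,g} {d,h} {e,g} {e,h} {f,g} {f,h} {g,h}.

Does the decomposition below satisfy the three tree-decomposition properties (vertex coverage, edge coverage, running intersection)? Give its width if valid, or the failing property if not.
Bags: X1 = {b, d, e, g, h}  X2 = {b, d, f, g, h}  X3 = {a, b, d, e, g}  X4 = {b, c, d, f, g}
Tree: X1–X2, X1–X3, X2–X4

Every vertex of G appears in some bag (union = {a, b, c, d, e, f, g, h}); every edge is covered by a bag; and for each vertex v the set of bags containing v is connected in the bag tree. The decomposition is therefore valid. The largest bag has 5 vertices, so the width is 4.

Yes; width 4.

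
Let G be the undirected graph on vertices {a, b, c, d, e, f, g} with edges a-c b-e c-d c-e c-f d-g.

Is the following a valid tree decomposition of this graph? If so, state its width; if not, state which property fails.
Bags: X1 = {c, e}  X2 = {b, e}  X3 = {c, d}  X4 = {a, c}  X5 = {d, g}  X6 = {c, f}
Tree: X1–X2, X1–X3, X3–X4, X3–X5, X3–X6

Every vertex of G appears in some bag (union = {a, b, c, d, e, f, g}); every edge is covered by a bag; and for each vertex v the set of bags containing v is connected in the bag tree. The decomposition is therefore valid. The largest bag has 2 vertices, so the width is 1.

Yes; width 1.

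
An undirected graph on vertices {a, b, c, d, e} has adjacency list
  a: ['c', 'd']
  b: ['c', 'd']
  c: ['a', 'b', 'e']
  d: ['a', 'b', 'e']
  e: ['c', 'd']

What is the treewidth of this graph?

2

A width-2 tree decomposition is:
Bags: B1 = {c, d, e}  B2 = {a, c, d}  B3 = {b, c, d}
Tree: B1–B2, B2–B3
The largest bag has 3 vertices, giving width 2; this decomposition certifies tw(G) ≤ 2. Since d–e–c–a–d is a cycle in G, G is not acyclic. Forests are exactly the graphs of treewidth ≤ 1, so tw(G) ≥ 2. Combining the bounds, tw(G) = 2.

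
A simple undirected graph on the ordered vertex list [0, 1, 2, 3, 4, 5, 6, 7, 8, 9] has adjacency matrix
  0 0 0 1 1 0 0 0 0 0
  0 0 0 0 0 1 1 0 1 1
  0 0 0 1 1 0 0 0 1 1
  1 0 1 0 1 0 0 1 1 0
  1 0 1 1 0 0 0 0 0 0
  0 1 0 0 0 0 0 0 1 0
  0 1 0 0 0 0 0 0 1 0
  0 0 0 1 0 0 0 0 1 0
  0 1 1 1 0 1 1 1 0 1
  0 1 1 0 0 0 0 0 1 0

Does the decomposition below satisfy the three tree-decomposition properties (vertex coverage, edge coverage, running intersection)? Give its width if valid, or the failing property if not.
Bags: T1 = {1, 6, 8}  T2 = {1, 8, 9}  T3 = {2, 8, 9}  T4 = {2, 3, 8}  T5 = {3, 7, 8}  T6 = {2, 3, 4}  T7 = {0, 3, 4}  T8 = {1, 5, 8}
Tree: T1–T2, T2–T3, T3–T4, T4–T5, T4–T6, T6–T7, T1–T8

Yes; width 2.

Checking the three conditions: (i) the bags cover all of {0, 1, 2, 3, 4, 5, 6, 7, 8, 9}; (ii) for each edge, some bag contains both endpoints; (iii) the bags containing any fixed vertex form a subtree. All hold, so the decomposition is valid with width 3 − 1 = 2.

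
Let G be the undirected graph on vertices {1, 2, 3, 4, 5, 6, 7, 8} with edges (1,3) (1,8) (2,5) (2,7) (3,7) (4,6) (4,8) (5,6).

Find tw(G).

2

A width-2 tree decomposition is:
Bags: B1 = {1, 4, 8}  B2 = {1, 4, 6}  B3 = {1, 5, 6}  B4 = {1, 2, 5}  B5 = {1, 2, 7}  B6 = {1, 3, 7}
Tree: B1–B2, B2–B3, B3–B4, B4–B5, B5–B6
Each bag holds 3 vertices, so the decomposition has width 2, which upper-bounds the treewidth. For the lower bound, G contains the cycle 1–8–4–6–5–2–7–3–1, so G is not a forest; only forests have treewidth ≤ 1, hence tw(G) ≥ 2. Hence tw(G) = 2 exactly.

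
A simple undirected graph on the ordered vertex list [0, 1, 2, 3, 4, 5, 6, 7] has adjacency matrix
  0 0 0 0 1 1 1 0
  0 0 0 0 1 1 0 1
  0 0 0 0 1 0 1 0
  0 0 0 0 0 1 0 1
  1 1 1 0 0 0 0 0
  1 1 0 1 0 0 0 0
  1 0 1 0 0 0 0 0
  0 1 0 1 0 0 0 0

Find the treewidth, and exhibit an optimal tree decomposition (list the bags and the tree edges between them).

Each bag holds 3 vertices, so the decomposition has width 2, which upper-bounds the treewidth. The edges 7–3–5–1–7 form a cycle, so G is not a tree and its treewidth is at least 2. Hence tw(G) = 2 exactly.

Treewidth 2.
Bags: B1 = {1, 3, 7}  B2 = {1, 3, 5}  B3 = {1, 4, 5}  B4 = {0, 4, 5}  B5 = {0, 2, 4}  B6 = {0, 2, 6}
Tree: B1–B2, B2–B3, B3–B4, B4–B5, B5–B6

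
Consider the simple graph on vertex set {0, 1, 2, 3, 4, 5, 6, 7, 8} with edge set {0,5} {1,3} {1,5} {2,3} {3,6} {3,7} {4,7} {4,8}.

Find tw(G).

A width-1 tree decomposition is:
Bags: B1 = {3, 6}  B2 = {3, 7}  B3 = {1, 3}  B4 = {2, 3}  B5 = {4, 7}  B6 = {1, 5}  B7 = {0, 5}  B8 = {4, 8}
Tree: B1–B2, B2–B3, B3–B4, B2–B5, B3–B6, B6–B7, B5–B8
Every bag has size at most 2, so the width is 2 − 1 = 1 and tw(G) ≤ 1. Since G has at least one edge (e.g. 6–3), it is not an edgeless graph, so tw(G) ≥ 1. The upper and lower bounds meet at 1, so that is the treewidth.

1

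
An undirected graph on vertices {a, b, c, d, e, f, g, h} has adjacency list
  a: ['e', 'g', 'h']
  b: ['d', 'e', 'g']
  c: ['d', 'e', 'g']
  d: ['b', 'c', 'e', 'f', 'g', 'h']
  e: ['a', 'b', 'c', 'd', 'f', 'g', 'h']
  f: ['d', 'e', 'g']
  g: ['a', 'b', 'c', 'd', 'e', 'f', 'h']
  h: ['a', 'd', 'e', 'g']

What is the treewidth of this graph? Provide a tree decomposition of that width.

The largest bag has 4 vertices, giving width 3; this decomposition certifies tw(G) ≤ 3. For the lower bound, the 4 vertices {d, e, g, h} are pairwise adjacent, and any tree decomposition puts a clique entirely inside one bag — forcing width ≥ 3. Hence tw(G) = 3 exactly.

Treewidth 3.
One such decomposition:
Bags: B1 = {d, e, f, g}  B2 = {d, e, g, h}  B3 = {c, d, e, g}  B4 = {b, d, e, g}  B5 = {a, e, g, h}
Tree: B1–B2, B1–B3, B1–B4, B2–B5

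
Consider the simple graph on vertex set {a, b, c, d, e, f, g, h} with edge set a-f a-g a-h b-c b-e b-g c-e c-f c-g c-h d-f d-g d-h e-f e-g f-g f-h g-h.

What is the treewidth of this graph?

A width-3 tree decomposition is:
Bags: B1 = {c, e, f, g}  B2 = {b, c, e, g}  B3 = {c, f, g, h}  B4 = {d, f, g, h}  B5 = {a, f, g, h}
Tree: B1–B2, B1–B3, B3–B4, B4–B5
The largest bag has 4 vertices, giving width 3; this decomposition certifies tw(G) ≤ 3. On the other hand G contains the 4-clique {c, e, f, g}. A clique must lie in a single bag of any decomposition, so no decomposition can have width below 3. Hence tw(G) = 3 exactly.

3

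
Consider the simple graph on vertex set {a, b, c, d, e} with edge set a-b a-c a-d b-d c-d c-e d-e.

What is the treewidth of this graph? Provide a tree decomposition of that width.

Treewidth 2.
One such decomposition:
Bags: B1 = {a, c, d}  B2 = {c, d, e}  B3 = {a, b, d}
Tree: B1–B2, B1–B3

Every bag has size at most 3, so the width is 3 − 1 = 2 and tw(G) ≤ 2. For the lower bound, the 3 vertices {c, d, e} are pairwise adjacent, and any tree decomposition puts a clique entirely inside one bag — forcing width ≥ 2. The upper and lower bounds meet at 2, so that is the treewidth.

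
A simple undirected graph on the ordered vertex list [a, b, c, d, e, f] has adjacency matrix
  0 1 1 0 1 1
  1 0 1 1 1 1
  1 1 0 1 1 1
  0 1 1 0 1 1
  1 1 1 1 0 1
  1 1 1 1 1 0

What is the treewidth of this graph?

A width-4 tree decomposition is:
Bags: B1 = {b, c, d, e, f}  B2 = {a, b, c, e, f}
Tree: B1–B2
Every bag has size at most 5, so the width is 5 − 1 = 4 and tw(G) ≤ 4. For the lower bound, the 5 vertices {b, c, d, e, f} are pairwise adjacent, and any tree decomposition puts a clique entirely inside one bag — forcing width ≥ 4. Hence tw(G) = 4 exactly.

4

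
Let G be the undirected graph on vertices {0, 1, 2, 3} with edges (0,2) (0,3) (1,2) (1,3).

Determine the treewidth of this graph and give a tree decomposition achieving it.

Treewidth 2.
Bags: B1 = {1, 2, 3}  B2 = {0, 2, 3}
Tree: B1–B2

Each bag holds 3 vertices, so the decomposition has width 2, which upper-bounds the treewidth. For the lower bound, G contains the cycle 2–1–3–0–2, so G is not a forest; only forests have treewidth ≤ 1, hence tw(G) ≥ 2. Combining the bounds, tw(G) = 2.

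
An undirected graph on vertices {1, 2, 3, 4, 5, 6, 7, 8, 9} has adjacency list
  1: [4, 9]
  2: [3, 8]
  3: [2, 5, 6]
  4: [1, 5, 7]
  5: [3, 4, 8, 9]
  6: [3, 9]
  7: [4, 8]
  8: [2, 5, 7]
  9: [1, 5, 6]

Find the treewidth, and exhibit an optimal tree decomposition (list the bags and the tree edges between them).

Every bag has size at most 4, so the width is 4 − 1 = 3 and tw(G) ≤ 3. For the lower bound: the 4 vertex sets {1,4,7}, {9}, {5}, {2,3,6,8} are disjoint, each induces a connected subgraph, and every pair is joined by at least one edge of G. Contracting each set to a single vertex therefore yields K_{4} as a minor, and since treewidth is minor-monotone, tw(G) ≥ tw(K_{4}) = 3. The upper and lower bounds meet at 3, so that is the treewidth.

Treewidth 3.
One optimal decomposition is:
Bags: B1 = {1, 4, 7, 9}  B2 = {4, 5, 7, 9}  B3 = {5, 7, 8, 9}  B4 = {5, 6, 8, 9}  B5 = {3, 5, 6, 8}  B6 = {2, 3, 6, 8}
Tree: B1–B2, B2–B3, B3–B4, B4–B5, B5–B6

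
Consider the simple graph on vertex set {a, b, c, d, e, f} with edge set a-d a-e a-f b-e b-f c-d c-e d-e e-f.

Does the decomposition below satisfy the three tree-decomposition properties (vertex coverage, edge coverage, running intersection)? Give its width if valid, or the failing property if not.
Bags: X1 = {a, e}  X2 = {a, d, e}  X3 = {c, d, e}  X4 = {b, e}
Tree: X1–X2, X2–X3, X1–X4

No — vertex f appears in no bag.

A tree decomposition must satisfy three properties: every vertex lies in some bag; for every edge, both endpoints lie together in some bag; and for every vertex, the bags containing it form a connected subtree. Here vertex f appears in no bag, so the decomposition is invalid.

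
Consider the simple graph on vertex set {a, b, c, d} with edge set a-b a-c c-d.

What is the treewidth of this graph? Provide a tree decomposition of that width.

Each bag holds 2 vertices, so the decomposition has width 1, which upper-bounds the treewidth. G has an edge, so its treewidth is at least 1. Combining the bounds, tw(G) = 1.

Treewidth 1.
One such decomposition:
Bags: B1 = {c, d}  B2 = {a, c}  B3 = {a, b}
Tree: B1–B2, B2–B3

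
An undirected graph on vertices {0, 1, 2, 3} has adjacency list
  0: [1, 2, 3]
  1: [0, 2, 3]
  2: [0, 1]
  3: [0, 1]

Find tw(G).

A width-2 tree decomposition is:
Bags: B1 = {0, 1, 2}  B2 = {0, 1, 3}
Tree: B1–B2
Each bag holds 3 vertices, so the decomposition has width 2, which upper-bounds the treewidth. For the lower bound, the 3 vertices {0, 1, 2} are pairwise adjacent, and any tree decomposition puts a clique entirely inside one bag — forcing width ≥ 2. Combining the bounds, tw(G) = 2.

2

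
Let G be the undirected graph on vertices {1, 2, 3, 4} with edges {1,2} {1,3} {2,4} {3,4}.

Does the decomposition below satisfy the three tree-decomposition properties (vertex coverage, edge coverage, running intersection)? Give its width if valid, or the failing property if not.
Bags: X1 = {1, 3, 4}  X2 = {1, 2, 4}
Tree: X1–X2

Checking the three conditions: (i) the bags cover all of {1, 2, 3, 4}; (ii) for each edge, some bag contains both endpoints; (iii) the bags containing any fixed vertex form a subtree. All hold, so the decomposition is valid with width 3 − 1 = 2.

Yes; width 2.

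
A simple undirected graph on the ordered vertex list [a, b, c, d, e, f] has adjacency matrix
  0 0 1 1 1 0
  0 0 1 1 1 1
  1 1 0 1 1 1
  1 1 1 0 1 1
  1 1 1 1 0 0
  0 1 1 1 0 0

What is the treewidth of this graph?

A width-3 tree decomposition is:
Bags: B1 = {b, c, d, e}  B2 = {a, c, d, e}  B3 = {b, c, d, f}
Tree: B1–B2, B1–B3
The largest bag has 4 vertices, giving width 3; this decomposition certifies tw(G) ≤ 3. On the other hand G contains the 4-clique {a, c, d, e}. A clique must lie in a single bag of any decomposition, so no decomposition can have width below 3. Therefore the treewidth is 3.

3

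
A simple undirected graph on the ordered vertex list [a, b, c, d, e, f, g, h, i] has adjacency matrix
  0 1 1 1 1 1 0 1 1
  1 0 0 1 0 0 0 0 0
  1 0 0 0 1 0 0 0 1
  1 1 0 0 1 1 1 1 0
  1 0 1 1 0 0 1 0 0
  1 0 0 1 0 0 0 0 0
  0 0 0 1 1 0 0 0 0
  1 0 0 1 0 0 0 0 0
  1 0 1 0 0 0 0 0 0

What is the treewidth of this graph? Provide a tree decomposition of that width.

Treewidth 2.
Bags: B1 = {a, b, d}  B2 = {a, d, f}  B3 = {a, d, h}  B4 = {a, d, e}  B5 = {d, e, g}  B6 = {a, c, e}  B7 = {a, c, i}
Tree: B1–B2, B2–B3, B1–B4, B4–B5, B4–B6, B6–B7

Every bag has size at most 3, so the width is 3 − 1 = 2 and tw(G) ≤ 2. For the lower bound, the 3 vertices {d, e, g} are pairwise adjacent, and any tree decomposition puts a clique entirely inside one bag — forcing width ≥ 2. The upper and lower bounds meet at 2, so that is the treewidth.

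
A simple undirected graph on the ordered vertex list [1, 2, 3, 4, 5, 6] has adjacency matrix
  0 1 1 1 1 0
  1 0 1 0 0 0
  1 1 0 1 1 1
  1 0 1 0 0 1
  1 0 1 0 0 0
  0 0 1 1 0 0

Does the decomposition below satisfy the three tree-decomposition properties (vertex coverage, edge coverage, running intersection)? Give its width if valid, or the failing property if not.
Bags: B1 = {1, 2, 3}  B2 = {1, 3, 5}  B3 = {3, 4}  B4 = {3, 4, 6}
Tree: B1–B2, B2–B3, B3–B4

No — edge (1,4) lies in no bag.

A tree decomposition must satisfy three properties: every vertex lies in some bag; for every edge, both endpoints lie together in some bag; and for every vertex, the bags containing it form a connected subtree. Here edge (1,4) lies in no bag, so the decomposition is invalid.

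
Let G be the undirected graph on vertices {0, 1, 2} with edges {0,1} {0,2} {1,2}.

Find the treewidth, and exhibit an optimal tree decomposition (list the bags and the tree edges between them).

Treewidth 2.
Bags: B1 = {0, 1, 2}
Tree: (single bag)

With just one bag of size 3, the width is 3 − 1 = 2, so tw(G) ≤ 2. On the other hand G contains the 3-clique {0, 1, 2}. A clique must lie in a single bag of any decomposition, so no decomposition can have width below 2. Hence tw(G) = 2 exactly.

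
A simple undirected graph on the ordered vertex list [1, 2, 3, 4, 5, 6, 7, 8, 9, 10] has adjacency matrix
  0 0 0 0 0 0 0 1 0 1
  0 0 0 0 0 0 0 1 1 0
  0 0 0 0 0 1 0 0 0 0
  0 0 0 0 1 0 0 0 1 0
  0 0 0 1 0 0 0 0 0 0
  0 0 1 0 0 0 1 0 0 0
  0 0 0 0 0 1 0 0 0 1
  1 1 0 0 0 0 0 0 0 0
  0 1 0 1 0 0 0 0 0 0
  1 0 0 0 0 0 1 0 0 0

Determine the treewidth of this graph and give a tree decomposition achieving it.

The largest bag has 2 vertices, giving width 1; this decomposition certifies tw(G) ≤ 1. Since G has at least one edge (e.g. 3–6), it is not an edgeless graph, so tw(G) ≥ 1. Therefore the treewidth is 1.

Treewidth 1.
One optimal decomposition is:
Bags: B1 = {3, 6}  B2 = {6, 7}  B3 = {7, 10}  B4 = {1, 10}  B5 = {1, 8}  B6 = {2, 8}  B7 = {2, 9}  B8 = {4, 9}  B9 = {4, 5}
Tree: B1–B2, B2–B3, B3–B4, B4–B5, B5–B6, B6–B7, B7–B8, B8–B9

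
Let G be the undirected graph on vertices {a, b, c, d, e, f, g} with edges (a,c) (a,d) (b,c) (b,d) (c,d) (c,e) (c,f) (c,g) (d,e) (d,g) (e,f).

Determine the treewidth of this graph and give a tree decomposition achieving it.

Treewidth 2.
One such decomposition:
Bags: B1 = {a, c, d}  B2 = {c, d, e}  B3 = {b, c, d}  B4 = {c, d, g}  B5 = {c, e, f}
Tree: B1–B2, B2–B3, B1–B4, B2–B5

The largest bag has 3 vertices, giving width 2; this decomposition certifies tw(G) ≤ 2. For the lower bound, the 3 vertices {c, d, g} are pairwise adjacent, and any tree decomposition puts a clique entirely inside one bag — forcing width ≥ 2. Therefore the treewidth is 2.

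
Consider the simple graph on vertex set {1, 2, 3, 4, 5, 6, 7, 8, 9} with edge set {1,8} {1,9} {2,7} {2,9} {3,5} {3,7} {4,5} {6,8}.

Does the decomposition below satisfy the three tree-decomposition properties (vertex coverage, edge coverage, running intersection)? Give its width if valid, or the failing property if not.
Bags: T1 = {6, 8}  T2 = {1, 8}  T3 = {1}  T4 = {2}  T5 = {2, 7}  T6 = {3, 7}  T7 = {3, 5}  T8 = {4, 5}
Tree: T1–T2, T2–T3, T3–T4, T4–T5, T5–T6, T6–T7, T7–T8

A tree decomposition must satisfy three properties: every vertex lies in some bag; for every edge, both endpoints lie together in some bag; and for every vertex, the bags containing it form a connected subtree. Here vertex 9 appears in no bag, so the decomposition is invalid.

No — vertex 9 appears in no bag.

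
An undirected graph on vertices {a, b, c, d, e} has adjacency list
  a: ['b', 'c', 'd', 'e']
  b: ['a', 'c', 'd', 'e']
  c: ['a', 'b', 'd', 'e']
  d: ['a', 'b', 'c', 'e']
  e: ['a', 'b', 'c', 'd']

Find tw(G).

A width-4 tree decomposition is:
Bags: B1 = {a, b, c, d, e}
Tree: (single bag)
With just one bag of size 5, the width is 5 − 1 = 4, so tw(G) ≤ 4. For the lower bound, the 5 vertices {a, b, c, d, e} are pairwise adjacent, and any tree decomposition puts a clique entirely inside one bag — forcing width ≥ 4. Combining the bounds, tw(G) = 4.

4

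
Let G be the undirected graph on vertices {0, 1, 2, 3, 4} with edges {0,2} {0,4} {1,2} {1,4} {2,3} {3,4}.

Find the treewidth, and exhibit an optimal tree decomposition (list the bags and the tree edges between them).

Treewidth 2.
One such decomposition:
Bags: B1 = {1, 2, 4}  B2 = {0, 2, 4}  B3 = {2, 3, 4}
Tree: B1–B2, B2–B3

The largest bag has 3 vertices, giving width 2; this decomposition certifies tw(G) ≤ 2. For the lower bound, G contains the cycle 1–2–0–4–1, so G is not a forest; only forests have treewidth ≤ 1, hence tw(G) ≥ 2. Hence tw(G) = 2 exactly.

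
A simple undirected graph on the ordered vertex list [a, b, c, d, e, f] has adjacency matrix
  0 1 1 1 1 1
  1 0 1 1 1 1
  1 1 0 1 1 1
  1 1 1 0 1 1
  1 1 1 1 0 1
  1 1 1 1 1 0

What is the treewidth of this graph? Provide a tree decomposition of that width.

Treewidth 5.
One such decomposition:
Bags: B1 = {a, b, c, d, e, f}
Tree: (single bag)

A single bag containing all 6 vertices is trivially a valid decomposition of width 5. For the lower bound, the 6 vertices {a, b, c, d, e, f} are pairwise adjacent, and any tree decomposition puts a clique entirely inside one bag — forcing width ≥ 5. Therefore the treewidth is 5.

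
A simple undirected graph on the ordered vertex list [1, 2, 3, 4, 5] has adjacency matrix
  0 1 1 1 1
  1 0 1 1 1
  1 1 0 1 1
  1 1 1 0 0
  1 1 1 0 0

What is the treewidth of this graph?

A width-3 tree decomposition is:
Bags: B1 = {1, 2, 3, 5}  B2 = {1, 2, 3, 4}
Tree: B1–B2
Each bag holds 4 vertices, so the decomposition has width 3, which upper-bounds the treewidth. On the other hand G contains the 4-clique {1, 2, 3, 4}. A clique must lie in a single bag of any decomposition, so no decomposition can have width below 3. Combining the bounds, tw(G) = 3.

3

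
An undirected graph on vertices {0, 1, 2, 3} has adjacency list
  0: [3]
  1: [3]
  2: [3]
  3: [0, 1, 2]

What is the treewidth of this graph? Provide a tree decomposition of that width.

Treewidth 1.
One such decomposition:
Bags: B1 = {0, 3}  B2 = {2, 3}  B3 = {1, 3}
Tree: B1–B2, B2–B3

Every bag has size at most 2, so the width is 2 − 1 = 1 and tw(G) ≤ 1. Since G has at least one edge (e.g. 3–0), it is not an edgeless graph, so tw(G) ≥ 1. Combining the bounds, tw(G) = 1.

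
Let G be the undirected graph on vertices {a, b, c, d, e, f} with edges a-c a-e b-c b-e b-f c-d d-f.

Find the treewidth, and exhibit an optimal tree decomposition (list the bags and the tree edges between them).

Treewidth 2.
One optimal decomposition is:
Bags: B1 = {a, c, e}  B2 = {b, c, e}  B3 = {b, c, d}  B4 = {b, d, f}
Tree: B1–B2, B2–B3, B3–B4

Every bag has size at most 3, so the width is 3 − 1 = 2 and tw(G) ≤ 2. Since a–e–b–c–a is a cycle in G, G is not acyclic. Forests are exactly the graphs of treewidth ≤ 1, so tw(G) ≥ 2. Therefore the treewidth is 2.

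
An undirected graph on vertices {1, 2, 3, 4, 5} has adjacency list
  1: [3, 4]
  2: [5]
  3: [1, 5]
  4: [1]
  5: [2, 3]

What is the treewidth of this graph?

1

A width-1 tree decomposition is:
Bags: B1 = {1, 4}  B2 = {1, 3}  B3 = {3, 5}  B4 = {2, 5}
Tree: B1–B2, B2–B3, B3–B4
Each bag holds 2 vertices, so the decomposition has width 1, which upper-bounds the treewidth. Any graph with an edge has treewidth ≥ 1, and G has the edge 4–1. Therefore the treewidth is 1.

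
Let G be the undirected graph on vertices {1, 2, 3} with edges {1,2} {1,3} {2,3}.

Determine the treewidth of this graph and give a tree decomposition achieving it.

A single bag containing all 3 vertices is trivially a valid decomposition of width 2. For the lower bound, the 3 vertices {1, 2, 3} are pairwise adjacent, and any tree decomposition puts a clique entirely inside one bag — forcing width ≥ 2. Hence tw(G) = 2 exactly.

Treewidth 2.
Bags: B1 = {1, 2, 3}
Tree: (single bag)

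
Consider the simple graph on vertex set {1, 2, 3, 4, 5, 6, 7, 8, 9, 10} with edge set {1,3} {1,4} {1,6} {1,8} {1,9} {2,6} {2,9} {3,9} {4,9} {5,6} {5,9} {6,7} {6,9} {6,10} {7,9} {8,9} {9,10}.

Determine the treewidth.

A width-2 tree decomposition is:
Bags: B1 = {6, 7, 9}  B2 = {1, 6, 9}  B3 = {2, 6, 9}  B4 = {1, 3, 9}  B5 = {5, 6, 9}  B6 = {1, 8, 9}  B7 = {6, 9, 10}  B8 = {1, 4, 9}
Tree: B1–B2, B2–B3, B2–B4, B3–B5, B4–B6, B2–B7, B6–B8
Every bag has size at most 3, so the width is 3 − 1 = 2 and tw(G) ≤ 2. For the lower bound, the 3 vertices {1, 8, 9} are pairwise adjacent, and any tree decomposition puts a clique entirely inside one bag — forcing width ≥ 2. Therefore the treewidth is 2.

2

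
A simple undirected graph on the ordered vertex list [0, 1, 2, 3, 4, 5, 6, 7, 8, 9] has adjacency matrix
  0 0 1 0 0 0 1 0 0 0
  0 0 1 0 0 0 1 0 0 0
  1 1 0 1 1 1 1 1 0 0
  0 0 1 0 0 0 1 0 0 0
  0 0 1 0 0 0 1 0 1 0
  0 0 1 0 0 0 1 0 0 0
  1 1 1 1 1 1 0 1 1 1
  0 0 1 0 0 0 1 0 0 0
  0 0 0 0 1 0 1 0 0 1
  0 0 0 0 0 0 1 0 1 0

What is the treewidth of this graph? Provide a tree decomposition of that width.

Treewidth 2.
One optimal decomposition is:
Bags: B1 = {2, 3, 6}  B2 = {1, 2, 6}  B3 = {2, 6, 7}  B4 = {2, 5, 6}  B5 = {2, 4, 6}  B6 = {4, 6, 8}  B7 = {6, 8, 9}  B8 = {0, 2, 6}
Tree: B1–B2, B2–B3, B2–B4, B1–B5, B5–B6, B6–B7, B5–B8

Each bag holds 3 vertices, so the decomposition has width 2, which upper-bounds the treewidth. For the lower bound, the 3 vertices {6, 8, 9} are pairwise adjacent, and any tree decomposition puts a clique entirely inside one bag — forcing width ≥ 2. Combining the bounds, tw(G) = 2.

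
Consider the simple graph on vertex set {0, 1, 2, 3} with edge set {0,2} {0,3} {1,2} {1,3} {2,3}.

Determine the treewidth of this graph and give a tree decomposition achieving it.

Treewidth 2.
One such decomposition:
Bags: B1 = {0, 2, 3}  B2 = {1, 2, 3}
Tree: B1–B2

Every bag has size at most 3, so the width is 3 − 1 = 2 and tw(G) ≤ 2. Conversely, {0, 2, 3} is a clique of size 3, and the vertices of any clique must share a bag in every tree decomposition; so some bag has ≥ 3 vertices and tw(G) ≥ 2. Hence tw(G) = 2 exactly.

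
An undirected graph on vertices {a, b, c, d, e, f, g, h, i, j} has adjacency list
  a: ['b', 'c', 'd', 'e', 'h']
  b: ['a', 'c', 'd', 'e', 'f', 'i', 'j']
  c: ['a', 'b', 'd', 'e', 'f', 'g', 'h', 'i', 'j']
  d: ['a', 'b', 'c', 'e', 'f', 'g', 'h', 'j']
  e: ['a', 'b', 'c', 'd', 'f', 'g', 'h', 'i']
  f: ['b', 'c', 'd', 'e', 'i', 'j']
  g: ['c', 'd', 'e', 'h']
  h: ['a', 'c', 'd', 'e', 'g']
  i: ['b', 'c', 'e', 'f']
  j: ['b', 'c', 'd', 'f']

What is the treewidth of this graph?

A width-4 tree decomposition is:
Bags: B1 = {b, c, d, e, f}  B2 = {a, b, c, d, e}  B3 = {b, c, d, f, j}  B4 = {a, c, d, e, h}  B5 = {c, d, e, g, h}  B6 = {b, c, e, f, i}
Tree: B1–B2, B1–B3, B2–B4, B4–B5, B1–B6
Each bag holds 5 vertices, so the decomposition has width 4, which upper-bounds the treewidth. For the lower bound, the 5 vertices {b, c, d, f, j} are pairwise adjacent, and any tree decomposition puts a clique entirely inside one bag — forcing width ≥ 4. The upper and lower bounds meet at 4, so that is the treewidth.

4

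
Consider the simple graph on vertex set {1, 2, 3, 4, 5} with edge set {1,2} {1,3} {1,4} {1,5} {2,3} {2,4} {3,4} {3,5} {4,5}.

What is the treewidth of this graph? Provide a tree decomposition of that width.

The largest bag has 4 vertices, giving width 3; this decomposition certifies tw(G) ≤ 3. On the other hand G contains the 4-clique {1, 2, 3, 4}. A clique must lie in a single bag of any decomposition, so no decomposition can have width below 3. The upper and lower bounds meet at 3, so that is the treewidth.

Treewidth 3.
One such decomposition:
Bags: B1 = {1, 3, 4, 5}  B2 = {1, 2, 3, 4}
Tree: B1–B2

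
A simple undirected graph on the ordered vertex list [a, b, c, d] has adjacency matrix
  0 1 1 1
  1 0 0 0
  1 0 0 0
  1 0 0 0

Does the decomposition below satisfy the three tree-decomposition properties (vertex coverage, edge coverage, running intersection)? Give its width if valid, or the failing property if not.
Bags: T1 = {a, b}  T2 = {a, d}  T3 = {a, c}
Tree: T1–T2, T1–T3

Yes; width 1.

Every vertex of G appears in some bag (union = {a, b, c, d}); every edge is covered by a bag; and for each vertex v the set of bags containing v is connected in the bag tree. The decomposition is therefore valid. The largest bag has 2 vertices, so the width is 1.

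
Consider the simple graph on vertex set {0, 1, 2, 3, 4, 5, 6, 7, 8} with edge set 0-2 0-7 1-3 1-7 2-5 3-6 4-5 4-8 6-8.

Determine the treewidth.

2

A width-2 tree decomposition is:
Bags: B1 = {2, 4, 5}  B2 = {2, 4, 8}  B3 = {2, 6, 8}  B4 = {2, 3, 6}  B5 = {1, 2, 3}  B6 = {1, 2, 7}  B7 = {0, 2, 7}
Tree: B1–B2, B2–B3, B3–B4, B4–B5, B5–B6, B6–B7
The largest bag has 3 vertices, giving width 2; this decomposition certifies tw(G) ≤ 2. For the lower bound, G contains the cycle 2–5–4–8–6–3–1–7–0–2, so G is not a forest; only forests have treewidth ≤ 1, hence tw(G) ≥ 2. Hence tw(G) = 2 exactly.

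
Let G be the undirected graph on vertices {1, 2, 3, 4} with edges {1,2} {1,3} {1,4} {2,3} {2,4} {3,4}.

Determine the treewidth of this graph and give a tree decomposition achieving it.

A single bag containing all 4 vertices is trivially a valid decomposition of width 3. Conversely, {1, 2, 3, 4} is a clique of size 4, and the vertices of any clique must share a bag in every tree decomposition; so some bag has ≥ 4 vertices and tw(G) ≥ 3. Combining the bounds, tw(G) = 3.

Treewidth 3.
One such decomposition:
Bags: B1 = {1, 2, 3, 4}
Tree: (single bag)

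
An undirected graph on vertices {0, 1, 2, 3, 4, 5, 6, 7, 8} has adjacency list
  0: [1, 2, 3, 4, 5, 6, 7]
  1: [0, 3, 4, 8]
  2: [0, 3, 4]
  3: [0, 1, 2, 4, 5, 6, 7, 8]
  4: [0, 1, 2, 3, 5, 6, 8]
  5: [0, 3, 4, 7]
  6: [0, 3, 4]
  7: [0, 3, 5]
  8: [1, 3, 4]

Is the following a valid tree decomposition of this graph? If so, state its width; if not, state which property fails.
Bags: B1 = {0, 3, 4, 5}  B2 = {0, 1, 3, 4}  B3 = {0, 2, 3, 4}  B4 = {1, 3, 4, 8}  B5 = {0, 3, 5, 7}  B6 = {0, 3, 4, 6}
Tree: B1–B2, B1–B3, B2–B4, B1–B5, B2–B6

Yes; width 3.

Vertex coverage: the bags together contain {0, 1, 2, 3, 4, 5, 6, 7, 8}, the full vertex set. Edge coverage: each edge of G has both endpoints in at least one bag. Running intersection: for every vertex, the bags containing it form a connected subtree. All three properties hold, so this is a valid tree decomposition of width max|bag| − 1 = 3, and hence tw(G) ≤ 3.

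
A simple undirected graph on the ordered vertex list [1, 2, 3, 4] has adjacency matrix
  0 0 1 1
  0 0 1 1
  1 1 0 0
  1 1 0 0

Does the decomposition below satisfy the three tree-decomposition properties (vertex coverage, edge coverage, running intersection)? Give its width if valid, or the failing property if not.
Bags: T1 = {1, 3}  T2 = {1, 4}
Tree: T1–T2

No — vertex 2 appears in no bag.

A tree decomposition must satisfy three properties: every vertex lies in some bag; for every edge, both endpoints lie together in some bag; and for every vertex, the bags containing it form a connected subtree. Here vertex 2 appears in no bag, so the decomposition is invalid.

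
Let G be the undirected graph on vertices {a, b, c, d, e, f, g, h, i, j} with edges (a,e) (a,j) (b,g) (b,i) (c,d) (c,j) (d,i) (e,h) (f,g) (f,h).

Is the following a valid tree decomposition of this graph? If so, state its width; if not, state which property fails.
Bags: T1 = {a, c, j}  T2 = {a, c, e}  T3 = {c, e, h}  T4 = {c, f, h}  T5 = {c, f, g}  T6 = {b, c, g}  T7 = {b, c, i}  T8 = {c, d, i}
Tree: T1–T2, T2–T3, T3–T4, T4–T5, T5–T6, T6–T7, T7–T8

Yes; width 2.

Vertex coverage: the bags together contain {a, b, c, d, e, f, g, h, i, j}, the full vertex set. Edge coverage: each edge of G has both endpoints in at least one bag. Running intersection: for every vertex, the bags containing it form a connected subtree. All three properties hold, so this is a valid tree decomposition of width max|bag| − 1 = 2, and hence tw(G) ≤ 2.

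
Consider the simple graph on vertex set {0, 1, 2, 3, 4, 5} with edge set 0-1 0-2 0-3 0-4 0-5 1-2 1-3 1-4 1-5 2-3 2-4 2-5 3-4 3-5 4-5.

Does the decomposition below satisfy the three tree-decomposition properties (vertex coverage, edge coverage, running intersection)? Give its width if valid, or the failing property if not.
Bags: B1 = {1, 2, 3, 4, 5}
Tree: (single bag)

No — vertex 0 appears in no bag.

A tree decomposition must satisfy three properties: every vertex lies in some bag; for every edge, both endpoints lie together in some bag; and for every vertex, the bags containing it form a connected subtree. Here vertex 0 appears in no bag, so the decomposition is invalid.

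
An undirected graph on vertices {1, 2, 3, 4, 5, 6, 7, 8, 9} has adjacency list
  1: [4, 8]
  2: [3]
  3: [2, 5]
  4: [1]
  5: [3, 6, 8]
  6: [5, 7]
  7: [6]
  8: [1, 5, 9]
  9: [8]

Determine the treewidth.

1

A width-1 tree decomposition is:
Bags: B1 = {3, 5}  B2 = {5, 8}  B3 = {8, 9}  B4 = {5, 6}  B5 = {1, 8}  B6 = {6, 7}  B7 = {2, 3}  B8 = {1, 4}
Tree: B1–B2, B2–B3, B2–B4, B3–B5, B4–B6, B1–B7, B5–B8
Each bag holds 2 vertices, so the decomposition has width 1, which upper-bounds the treewidth. Any graph with an edge has treewidth ≥ 1, and G has the edge 5–3. Therefore the treewidth is 1.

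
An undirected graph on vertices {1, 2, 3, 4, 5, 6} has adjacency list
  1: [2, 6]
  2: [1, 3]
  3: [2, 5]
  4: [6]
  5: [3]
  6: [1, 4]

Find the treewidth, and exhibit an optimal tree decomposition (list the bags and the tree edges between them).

Every bag has size at most 2, so the width is 2 − 1 = 1 and tw(G) ≤ 1. G has an edge, so its treewidth is at least 1. The upper and lower bounds meet at 1, so that is the treewidth.

Treewidth 1.
Bags: B1 = {4, 6}  B2 = {1, 6}  B3 = {1, 2}  B4 = {2, 3}  B5 = {3, 5}
Tree: B1–B2, B2–B3, B3–B4, B4–B5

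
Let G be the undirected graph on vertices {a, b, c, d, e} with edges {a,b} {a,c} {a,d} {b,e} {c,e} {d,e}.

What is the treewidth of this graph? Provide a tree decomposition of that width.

The largest bag has 3 vertices, giving width 2; this decomposition certifies tw(G) ≤ 2. Since d–a–b–e–d is a cycle in G, G is not acyclic. Forests are exactly the graphs of treewidth ≤ 1, so tw(G) ≥ 2. Therefore the treewidth is 2.

Treewidth 2.
One optimal decomposition is:
Bags: B1 = {a, d, e}  B2 = {a, b, e}  B3 = {a, c, e}
Tree: B1–B2, B2–B3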